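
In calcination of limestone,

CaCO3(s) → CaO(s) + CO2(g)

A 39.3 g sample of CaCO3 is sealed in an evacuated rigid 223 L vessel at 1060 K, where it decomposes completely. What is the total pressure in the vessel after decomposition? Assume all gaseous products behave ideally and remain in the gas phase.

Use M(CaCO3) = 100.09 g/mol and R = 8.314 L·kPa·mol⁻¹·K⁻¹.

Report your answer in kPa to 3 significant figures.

15.5 kPa

n(CaCO3) = 39.3 / 100.09 = 0.3926 mol
n(gas produced) = (1/1) × 0.3926 = 0.3926 mol
P = nRT/V = 0.3926 × 8.314 × 1060 / 223 = 15.52 kPa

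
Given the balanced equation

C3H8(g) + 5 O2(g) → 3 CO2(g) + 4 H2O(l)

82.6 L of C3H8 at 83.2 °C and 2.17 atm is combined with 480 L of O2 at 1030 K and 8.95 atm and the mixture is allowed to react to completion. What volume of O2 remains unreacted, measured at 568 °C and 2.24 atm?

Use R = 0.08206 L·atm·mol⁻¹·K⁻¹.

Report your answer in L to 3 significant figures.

622 L

n(C3H8) = PV/RT = (2.17 × 82.6) / (0.08206 × 356.35) = 6.130 mol
n(O2) = PV/RT = (8.95 × 480) / (0.08206 × 1030) = 50.83 mol
For 6.130 mol C3H8, stoichiometry requires (5/1) × 6.130 = 30.65 mol O2; 50.83 mol is available, so C3H8 is limiting.
n(O2) consumed = (5/1) × 6.130 = 30.65 mol; remaining = 50.83 − 30.65 = 20.18 mol
V(O2) = nRT/P = 20.18 × 0.08206 × 841.15 / 2.24 = 621.8 L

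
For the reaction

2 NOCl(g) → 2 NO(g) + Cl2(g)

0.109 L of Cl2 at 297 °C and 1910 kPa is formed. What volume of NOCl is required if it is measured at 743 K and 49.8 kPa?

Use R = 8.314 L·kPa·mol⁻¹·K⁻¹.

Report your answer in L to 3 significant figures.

n(Cl2) = PV/RT = (1910 × 0.109) / (8.314 × 570.15) = 0.04392 mol
n(NOCl) = (2/1) × 0.04392 = 0.08784 mol
V = nRT/P = 0.08784 × 8.314 × 743 / 49.8 = 10.90 L

10.9 L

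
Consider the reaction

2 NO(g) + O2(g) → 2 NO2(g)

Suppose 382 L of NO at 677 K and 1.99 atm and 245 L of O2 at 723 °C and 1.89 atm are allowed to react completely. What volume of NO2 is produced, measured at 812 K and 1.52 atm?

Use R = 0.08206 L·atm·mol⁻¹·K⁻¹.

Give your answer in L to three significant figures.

497 L

n(NO) = PV/RT = (1.99 × 382) / (0.08206 × 677) = 13.68 mol
n(O2) = PV/RT = (1.89 × 245) / (0.08206 × 996.15) = 5.665 mol
For 13.68 mol NO, stoichiometry requires (1/2) × 13.68 = 6.840 mol O2; 5.665 mol is available, so O2 is limiting.
n(NO2) = (2/1) × 5.665 = 11.33 mol
V(NO2) = nRT/P = 11.33 × 0.08206 × 812 / 1.52 = 496.7 L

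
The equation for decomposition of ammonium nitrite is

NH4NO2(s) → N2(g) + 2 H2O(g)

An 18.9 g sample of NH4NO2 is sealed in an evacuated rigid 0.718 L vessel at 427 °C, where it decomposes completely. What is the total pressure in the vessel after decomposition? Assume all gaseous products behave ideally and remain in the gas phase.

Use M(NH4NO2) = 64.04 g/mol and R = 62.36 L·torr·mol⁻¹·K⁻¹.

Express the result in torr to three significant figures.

53800 torr

n(NH4NO2) = 18.9 / 64.04 = 0.2951 mol
n(gas produced) = (3/1) × 0.2951 = 0.8853 mol
P = nRT/V = 0.8853 × 62.36 × 700.15 / 0.718 = 53830 torr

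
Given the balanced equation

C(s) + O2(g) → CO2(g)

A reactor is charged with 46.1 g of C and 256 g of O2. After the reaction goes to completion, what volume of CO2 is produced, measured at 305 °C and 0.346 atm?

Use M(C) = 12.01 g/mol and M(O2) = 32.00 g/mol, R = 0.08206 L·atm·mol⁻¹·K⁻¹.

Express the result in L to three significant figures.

n(C) = 46.1 / 12.01 = 3.838 mol
n(O2) = 256 / 32.00 = 8.000 mol
For 3.838 mol C, stoichiometry requires (1/1) × 3.838 = 3.838 mol O2; 8.000 mol is available, so C is limiting.
n(CO2) = (1/1) × 3.838 = 3.838 mol
V(CO2) = nRT/P = 3.838 × 0.08206 × 578.15 / 0.346 = 526.3 L

526 L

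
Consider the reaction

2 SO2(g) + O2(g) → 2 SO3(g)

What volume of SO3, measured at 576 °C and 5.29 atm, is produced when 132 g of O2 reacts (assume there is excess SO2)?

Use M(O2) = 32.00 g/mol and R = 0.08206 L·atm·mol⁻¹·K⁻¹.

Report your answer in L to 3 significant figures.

109 L

n(O2) = 132.0 / 32.00 = 4.125 mol
n(SO3) = (2/1) × 4.125 = 8.250 mol
V = nRT/P = 8.250 × 0.08206 × 849.15 / 5.29 = 108.7 L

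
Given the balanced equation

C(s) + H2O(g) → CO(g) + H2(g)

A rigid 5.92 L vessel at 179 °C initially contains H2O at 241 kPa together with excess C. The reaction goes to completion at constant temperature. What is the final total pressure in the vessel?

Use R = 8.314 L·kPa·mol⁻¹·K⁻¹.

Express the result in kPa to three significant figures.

Since T and V are fixed, P_final/P_initial = n_final/n_initial = 2/1.
P_final = (2/1) × 241 = 482.0 kPa

482 kPa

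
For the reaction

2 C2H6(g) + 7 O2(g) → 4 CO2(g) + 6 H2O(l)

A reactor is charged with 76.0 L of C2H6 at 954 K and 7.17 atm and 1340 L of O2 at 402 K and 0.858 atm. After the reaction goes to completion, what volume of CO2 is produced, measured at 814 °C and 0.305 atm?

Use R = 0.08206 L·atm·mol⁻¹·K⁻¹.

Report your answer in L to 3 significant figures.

n(C2H6) = PV/RT = (7.17 × 76.0) / (0.08206 × 954) = 6.961 mol
n(O2) = PV/RT = (0.858 × 1340) / (0.08206 × 402) = 34.85 mol
For 6.961 mol C2H6, stoichiometry requires (7/2) × 6.961 = 24.36 mol O2; 34.85 mol is available, so C2H6 is limiting.
n(CO2) = (4/2) × 6.961 = 13.92 mol
V(CO2) = nRT/P = 13.92 × 0.08206 × 1087.15 / 0.305 = 4072 L

4070 L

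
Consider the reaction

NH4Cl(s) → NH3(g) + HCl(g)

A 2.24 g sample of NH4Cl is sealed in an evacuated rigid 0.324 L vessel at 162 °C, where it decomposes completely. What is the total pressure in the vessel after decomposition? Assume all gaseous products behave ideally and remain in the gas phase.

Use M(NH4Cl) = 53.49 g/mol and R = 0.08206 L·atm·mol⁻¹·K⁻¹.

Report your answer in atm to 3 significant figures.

n(NH4Cl) = 2.24 / 53.49 = 0.04188 mol
n(gas produced) = (2/1) × 0.04188 = 0.08376 mol
P = nRT/V = 0.08376 × 0.08206 × 435.15 / 0.324 = 9.231 atm

9.23 atm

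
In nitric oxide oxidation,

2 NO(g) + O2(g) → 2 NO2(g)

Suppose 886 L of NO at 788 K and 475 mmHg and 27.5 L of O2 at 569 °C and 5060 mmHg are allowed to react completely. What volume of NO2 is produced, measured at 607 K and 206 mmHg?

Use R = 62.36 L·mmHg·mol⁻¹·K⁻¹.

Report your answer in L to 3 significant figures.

974 L

n(NO) = PV/RT = (475 × 886) / (62.36 × 788) = 8.564 mol
n(O2) = PV/RT = (5060 × 27.5) / (62.36 × 842.15) = 2.650 mol
For 8.564 mol NO, stoichiometry requires (1/2) × 8.564 = 4.282 mol O2; 2.650 mol is available, so O2 is limiting.
n(NO2) = (2/1) × 2.650 = 5.300 mol
V(NO2) = nRT/P = 5.300 × 62.36 × 607 / 206 = 973.9 L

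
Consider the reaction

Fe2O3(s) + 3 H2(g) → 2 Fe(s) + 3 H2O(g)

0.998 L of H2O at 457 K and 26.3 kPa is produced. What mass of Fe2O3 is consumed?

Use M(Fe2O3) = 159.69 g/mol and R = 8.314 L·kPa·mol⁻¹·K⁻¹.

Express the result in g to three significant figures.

n(H2O) = PV/RT = (26.3 × 0.998) / (8.314 × 457) = 0.006908 mol
n(Fe2O3) = (1/3) × 0.006908 = 0.002303 mol
m(Fe2O3) = 0.002303 × 159.69 = 0.3678 g

0.368 g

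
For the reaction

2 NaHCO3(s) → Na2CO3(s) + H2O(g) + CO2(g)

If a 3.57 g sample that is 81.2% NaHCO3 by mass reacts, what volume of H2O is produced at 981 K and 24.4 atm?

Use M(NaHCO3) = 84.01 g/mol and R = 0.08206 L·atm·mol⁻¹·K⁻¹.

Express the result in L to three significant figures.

0.0569 L

mass of NaHCO3 = 3.57 × 81.2/100 = 2.899 g
n(NaHCO3) = 2.899 / 84.01 = 0.03451 mol
n(H2O) = (1/2) × 0.03451 = 0.01725 mol
V = nRT/P = 0.01725 × 0.08206 × 981 / 24.4 = 0.05691 L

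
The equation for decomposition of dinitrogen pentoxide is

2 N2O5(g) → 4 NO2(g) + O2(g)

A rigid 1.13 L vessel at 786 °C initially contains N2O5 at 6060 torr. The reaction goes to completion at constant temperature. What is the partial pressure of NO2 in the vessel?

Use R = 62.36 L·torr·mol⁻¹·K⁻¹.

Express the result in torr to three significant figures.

12100 torr

n(N2O5)₀ = PV/RT = (6060 × 1.13) / (62.36 × 1059.15) = 0.1037 mol
n(NO2) = (4/2) × 0.1037 = 0.2074 mol
P(NO2) = nRT/V = 0.2074 × 62.36 × 1059.15 / 1.13 = 12120 torr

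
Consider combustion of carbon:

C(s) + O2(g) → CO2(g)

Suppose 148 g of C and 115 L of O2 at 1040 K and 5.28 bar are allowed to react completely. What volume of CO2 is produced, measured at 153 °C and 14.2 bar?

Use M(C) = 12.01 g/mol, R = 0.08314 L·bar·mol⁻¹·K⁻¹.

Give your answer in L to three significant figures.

17.5 L

n(C) = 148 / 12.01 = 12.32 mol
n(O2) = PV/RT = (5.28 × 115) / (0.08314 × 1040) = 7.022 mol
For 12.32 mol C, stoichiometry requires (1/1) × 12.32 = 12.32 mol O2; 7.022 mol is available, so O2 is limiting.
n(CO2) = (1/1) × 7.022 = 7.022 mol
V(CO2) = nRT/P = 7.022 × 0.08314 × 426.15 / 14.2 = 17.52 L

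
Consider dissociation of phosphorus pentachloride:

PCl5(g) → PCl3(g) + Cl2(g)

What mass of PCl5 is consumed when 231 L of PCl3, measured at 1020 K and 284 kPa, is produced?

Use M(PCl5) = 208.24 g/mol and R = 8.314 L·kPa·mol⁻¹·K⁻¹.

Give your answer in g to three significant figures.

n(PCl3) = PV/RT = (284 × 231) / (8.314 × 1020) = 7.736 mol
n(PCl5) = (1/1) × 7.736 = 7.736 mol
m(PCl5) = 7.736 × 208.24 = 1611 g

1610 g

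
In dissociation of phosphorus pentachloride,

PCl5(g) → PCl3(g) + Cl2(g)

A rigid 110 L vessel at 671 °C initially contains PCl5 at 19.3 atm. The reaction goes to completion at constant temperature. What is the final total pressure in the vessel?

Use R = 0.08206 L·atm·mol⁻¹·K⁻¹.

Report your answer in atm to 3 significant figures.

38.6 atm

Since T and V are fixed, P_final/P_initial = n_final/n_initial = 2/1.
P_final = (2/1) × 19.3 = 38.60 atm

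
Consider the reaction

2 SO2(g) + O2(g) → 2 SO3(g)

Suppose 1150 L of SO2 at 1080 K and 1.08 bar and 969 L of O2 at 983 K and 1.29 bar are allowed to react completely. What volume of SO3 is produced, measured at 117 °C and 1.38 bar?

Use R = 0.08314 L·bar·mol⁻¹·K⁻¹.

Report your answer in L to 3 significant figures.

325 L

n(SO2) = PV/RT = (1.08 × 1150) / (0.08314 × 1080) = 13.83 mol
n(O2) = PV/RT = (1.29 × 969) / (0.08314 × 983) = 15.30 mol
For 13.83 mol SO2, stoichiometry requires (1/2) × 13.83 = 6.915 mol O2; 15.30 mol is available, so SO2 is limiting.
n(SO3) = (2/2) × 13.83 = 13.83 mol
V(SO3) = nRT/P = 13.83 × 0.08314 × 390.15 / 1.38 = 325.1 L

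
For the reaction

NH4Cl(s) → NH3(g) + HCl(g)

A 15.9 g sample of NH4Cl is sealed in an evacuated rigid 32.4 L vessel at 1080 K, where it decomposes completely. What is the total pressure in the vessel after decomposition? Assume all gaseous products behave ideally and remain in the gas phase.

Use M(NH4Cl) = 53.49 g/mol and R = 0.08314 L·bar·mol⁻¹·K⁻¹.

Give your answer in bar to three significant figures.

n(NH4Cl) = 15.9 / 53.49 = 0.2973 mol
n(gas produced) = (2/1) × 0.2973 = 0.5946 mol
P = nRT/V = 0.5946 × 0.08314 × 1080 / 32.4 = 1.648 bar

1.65 bar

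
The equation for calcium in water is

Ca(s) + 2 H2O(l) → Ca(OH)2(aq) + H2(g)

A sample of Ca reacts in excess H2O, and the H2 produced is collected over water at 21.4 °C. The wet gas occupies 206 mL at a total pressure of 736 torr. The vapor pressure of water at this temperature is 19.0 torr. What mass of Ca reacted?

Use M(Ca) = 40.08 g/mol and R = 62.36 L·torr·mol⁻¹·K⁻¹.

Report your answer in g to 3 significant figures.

P(H2) = 736 − 19.0 = 717.0 torr
n(H2) = PV/RT = (717.0 × 0.2060) / (62.36 × 294.55) = 0.008041 mol
n(Ca) = (1/1) × 0.008041 = 0.008041 mol
m(Ca) = 0.008041 × 40.08 = 0.3223 g

0.322 g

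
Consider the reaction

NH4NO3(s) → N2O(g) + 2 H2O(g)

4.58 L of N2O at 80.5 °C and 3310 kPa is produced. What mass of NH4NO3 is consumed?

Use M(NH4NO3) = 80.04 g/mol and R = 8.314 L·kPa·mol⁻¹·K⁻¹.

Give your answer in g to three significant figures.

413 g

n(N2O) = PV/RT = (3310 × 4.58) / (8.314 × 353.65) = 5.156 mol
n(NH4NO3) = (1/1) × 5.156 = 5.156 mol
m(NH4NO3) = 5.156 × 80.04 = 412.7 g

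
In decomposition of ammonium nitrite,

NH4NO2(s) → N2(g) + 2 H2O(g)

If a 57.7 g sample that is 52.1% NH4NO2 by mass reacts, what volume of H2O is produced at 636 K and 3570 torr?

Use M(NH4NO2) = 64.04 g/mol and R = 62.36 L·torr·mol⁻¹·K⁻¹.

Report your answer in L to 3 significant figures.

mass of NH4NO2 = 57.7 × 52.1/100 = 30.06 g
n(NH4NO2) = 30.06 / 64.04 = 0.4694 mol
n(H2O) = (2/1) × 0.4694 = 0.9388 mol
V = nRT/P = 0.9388 × 62.36 × 636 / 3570 = 10.43 L

10.4 L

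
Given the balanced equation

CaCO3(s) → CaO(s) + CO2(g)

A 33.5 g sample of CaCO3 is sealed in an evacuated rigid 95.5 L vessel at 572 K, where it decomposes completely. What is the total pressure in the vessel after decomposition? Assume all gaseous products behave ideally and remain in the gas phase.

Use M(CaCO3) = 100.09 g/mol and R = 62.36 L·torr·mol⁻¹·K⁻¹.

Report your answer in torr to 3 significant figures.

n(CaCO3) = 33.5 / 100.09 = 0.3347 mol
n(gas produced) = (1/1) × 0.3347 = 0.3347 mol
P = nRT/V = 0.3347 × 62.36 × 572 / 95.5 = 125.0 torr

125 torr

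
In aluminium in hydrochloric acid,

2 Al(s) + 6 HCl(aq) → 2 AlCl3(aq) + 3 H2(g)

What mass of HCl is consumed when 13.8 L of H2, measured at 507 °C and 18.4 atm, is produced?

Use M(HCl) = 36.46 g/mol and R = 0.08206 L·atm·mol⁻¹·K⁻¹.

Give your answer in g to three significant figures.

289 g

n(H2) = PV/RT = (18.4 × 13.8) / (0.08206 × 780.15) = 3.966 mol
n(HCl) = (6/3) × 3.966 = 7.932 mol
m(HCl) = 7.932 × 36.46 = 289.2 g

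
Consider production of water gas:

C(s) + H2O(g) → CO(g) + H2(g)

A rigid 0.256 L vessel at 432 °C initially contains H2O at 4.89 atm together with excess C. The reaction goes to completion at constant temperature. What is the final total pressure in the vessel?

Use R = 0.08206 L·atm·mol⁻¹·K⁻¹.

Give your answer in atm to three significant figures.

Rigid vessel, constant T ⇒ P scales with total gas moles (1 → 2).
P_final = (2/1) × 4.89 = 9.780 atm

9.78 atm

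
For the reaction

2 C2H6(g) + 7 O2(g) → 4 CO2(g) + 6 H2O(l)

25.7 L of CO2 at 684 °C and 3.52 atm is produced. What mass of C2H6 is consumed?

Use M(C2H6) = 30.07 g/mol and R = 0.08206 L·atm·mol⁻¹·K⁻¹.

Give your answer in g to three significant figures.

17.3 g

n(CO2) = PV/RT = (3.52 × 25.7) / (0.08206 × 957.15) = 1.152 mol
n(C2H6) = (2/4) × 1.152 = 0.5760 mol
m(C2H6) = 0.5760 × 30.07 = 17.32 g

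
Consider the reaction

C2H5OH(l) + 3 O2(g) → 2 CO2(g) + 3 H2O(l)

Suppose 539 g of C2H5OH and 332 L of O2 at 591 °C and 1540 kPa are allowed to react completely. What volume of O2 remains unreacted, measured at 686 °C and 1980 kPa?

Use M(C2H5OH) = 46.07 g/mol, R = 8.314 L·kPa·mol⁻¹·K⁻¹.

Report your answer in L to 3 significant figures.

n(C2H5OH) = 539 / 46.07 = 11.70 mol
n(O2) = PV/RT = (1540 × 332) / (8.314 × 864.15) = 71.16 mol
For 11.70 mol C2H5OH, stoichiometry requires (3/1) × 11.70 = 35.10 mol O2; 71.16 mol is available, so C2H5OH is limiting.
n(O2) consumed = (3/1) × 11.70 = 35.10 mol; remaining = 71.16 − 35.10 = 36.06 mol
V(O2) = nRT/P = 36.06 × 8.314 × 959.15 / 1980 = 145.2 L

145 L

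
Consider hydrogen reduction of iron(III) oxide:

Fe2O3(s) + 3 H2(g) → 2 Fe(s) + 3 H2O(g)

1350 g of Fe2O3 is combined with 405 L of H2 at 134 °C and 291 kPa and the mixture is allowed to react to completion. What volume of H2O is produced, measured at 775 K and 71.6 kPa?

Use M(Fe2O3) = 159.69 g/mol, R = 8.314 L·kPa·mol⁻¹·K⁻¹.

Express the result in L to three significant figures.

2280 L

n(Fe2O3) = 1350 / 159.69 = 8.454 mol
n(H2) = PV/RT = (291 × 405) / (8.314 × 407.15) = 34.82 mol
For 8.454 mol Fe2O3, stoichiometry requires (3/1) × 8.454 = 25.36 mol H2; 34.82 mol is available, so Fe2O3 is limiting.
n(H2O) = (3/1) × 8.454 = 25.36 mol
V(H2O) = nRT/P = 25.36 × 8.314 × 775 / 71.6 = 2282 L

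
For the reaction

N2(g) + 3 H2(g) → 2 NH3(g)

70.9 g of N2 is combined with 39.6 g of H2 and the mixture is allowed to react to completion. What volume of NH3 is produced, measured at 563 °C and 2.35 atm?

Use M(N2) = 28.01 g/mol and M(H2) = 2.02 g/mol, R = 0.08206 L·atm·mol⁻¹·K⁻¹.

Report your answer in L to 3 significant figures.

148 L

n(N2) = 70.9 / 28.01 = 2.531 mol
n(H2) = 39.6 / 2.02 = 19.60 mol
For 2.531 mol N2, stoichiometry requires (3/1) × 2.531 = 7.593 mol H2; 19.60 mol is available, so N2 is limiting.
n(NH3) = (2/1) × 2.531 = 5.062 mol
V(NH3) = nRT/P = 5.062 × 0.08206 × 836.15 / 2.35 = 147.8 L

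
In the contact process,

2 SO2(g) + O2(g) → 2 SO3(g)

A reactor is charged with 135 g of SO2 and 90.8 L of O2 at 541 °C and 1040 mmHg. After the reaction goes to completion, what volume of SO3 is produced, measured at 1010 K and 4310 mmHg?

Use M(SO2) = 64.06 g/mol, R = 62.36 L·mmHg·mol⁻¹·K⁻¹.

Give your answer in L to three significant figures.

30.8 L

n(SO2) = 135 / 64.06 = 2.107 mol
n(O2) = PV/RT = (1040 × 90.8) / (62.36 × 814.15) = 1.860 mol
For 2.107 mol SO2, stoichiometry requires (1/2) × 2.107 = 1.054 mol O2; 1.860 mol is available, so SO2 is limiting.
n(SO3) = (2/2) × 2.107 = 2.107 mol
V(SO3) = nRT/P = 2.107 × 62.36 × 1010 / 4310 = 30.79 L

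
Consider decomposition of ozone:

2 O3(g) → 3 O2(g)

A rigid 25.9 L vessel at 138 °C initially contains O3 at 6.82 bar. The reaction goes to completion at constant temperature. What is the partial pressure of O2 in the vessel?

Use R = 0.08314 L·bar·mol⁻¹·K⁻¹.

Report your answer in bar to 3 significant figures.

10.2 bar

n(O3)₀ = PV/RT = (6.82 × 25.9) / (0.08314 × 411.15) = 5.167 mol
n(O2) = (3/2) × 5.167 = 7.750 mol
P(O2) = nRT/V = 7.750 × 0.08314 × 411.15 / 25.9 = 10.23 bar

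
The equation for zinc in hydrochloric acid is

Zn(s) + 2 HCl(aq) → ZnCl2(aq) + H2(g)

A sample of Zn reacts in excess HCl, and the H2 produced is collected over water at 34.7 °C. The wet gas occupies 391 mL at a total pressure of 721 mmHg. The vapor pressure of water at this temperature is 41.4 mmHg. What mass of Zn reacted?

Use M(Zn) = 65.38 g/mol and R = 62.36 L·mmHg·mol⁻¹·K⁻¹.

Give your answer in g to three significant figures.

0.905 g

P(H2) = 721 − 41.4 = 679.6 mmHg
n(H2) = PV/RT = (679.6 × 0.3910) / (62.36 × 307.85) = 0.01384 mol
n(Zn) = (1/1) × 0.01384 = 0.01384 mol
m(Zn) = 0.01384 × 65.38 = 0.9049 g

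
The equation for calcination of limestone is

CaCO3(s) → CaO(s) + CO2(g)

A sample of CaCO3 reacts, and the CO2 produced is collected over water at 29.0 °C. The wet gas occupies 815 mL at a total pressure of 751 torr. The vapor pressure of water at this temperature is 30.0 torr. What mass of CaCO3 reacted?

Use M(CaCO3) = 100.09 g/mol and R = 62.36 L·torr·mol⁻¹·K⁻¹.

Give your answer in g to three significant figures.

P(CO2) = 751 − 30.0 = 721.0 torr
n(CO2) = PV/RT = (721.0 × 0.8150) / (62.36 × 302.15) = 0.03119 mol
n(CaCO3) = (1/1) × 0.03119 = 0.03119 mol
m(CaCO3) = 0.03119 × 100.09 = 3.122 g

3.12 g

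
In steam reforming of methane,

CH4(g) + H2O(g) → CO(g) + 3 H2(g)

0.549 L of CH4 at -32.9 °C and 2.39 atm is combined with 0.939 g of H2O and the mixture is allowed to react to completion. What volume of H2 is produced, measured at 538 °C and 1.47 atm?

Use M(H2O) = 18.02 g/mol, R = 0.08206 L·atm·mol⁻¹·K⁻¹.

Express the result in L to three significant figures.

n(CH4) = PV/RT = (2.39 × 0.549) / (0.08206 × 240.25) = 0.06655 mol
n(H2O) = 0.939 / 18.02 = 0.05211 mol
For 0.06655 mol CH4, stoichiometry requires (1/1) × 0.06655 = 0.06655 mol H2O; 0.05211 mol is available, so H2O is limiting.
n(H2) = (3/1) × 0.05211 = 0.1563 mol
V(H2) = nRT/P = 0.1563 × 0.08206 × 811.15 / 1.47 = 7.077 L

7.08 L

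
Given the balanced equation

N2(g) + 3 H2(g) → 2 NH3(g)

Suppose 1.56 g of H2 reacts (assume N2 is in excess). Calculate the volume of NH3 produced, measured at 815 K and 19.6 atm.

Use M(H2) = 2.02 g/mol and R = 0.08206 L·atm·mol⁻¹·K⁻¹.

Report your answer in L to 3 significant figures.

n(H2) = 1.560 / 2.02 = 0.7723 mol
n(NH3) = (2/3) × 0.7723 = 0.5149 mol
V = nRT/P = 0.5149 × 0.08206 × 815 / 19.6 = 1.757 L

1.76 L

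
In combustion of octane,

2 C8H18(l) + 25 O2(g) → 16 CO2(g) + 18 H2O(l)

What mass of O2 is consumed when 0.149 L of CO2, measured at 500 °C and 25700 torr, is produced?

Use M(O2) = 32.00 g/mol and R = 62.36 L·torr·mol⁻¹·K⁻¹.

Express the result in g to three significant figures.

n(CO2) = PV/RT = (25700 × 0.149) / (62.36 × 773.15) = 0.07942 mol
n(O2) = (25/16) × 0.07942 = 0.1241 mol
m(O2) = 0.1241 × 32.00 = 3.971 g

3.97 g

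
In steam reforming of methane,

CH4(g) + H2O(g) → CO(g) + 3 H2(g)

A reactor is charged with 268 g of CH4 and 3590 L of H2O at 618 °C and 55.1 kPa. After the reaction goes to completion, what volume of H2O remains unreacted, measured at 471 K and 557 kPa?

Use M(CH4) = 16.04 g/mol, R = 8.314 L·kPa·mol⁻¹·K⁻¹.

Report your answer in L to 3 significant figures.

n(CH4) = 268 / 16.04 = 16.71 mol
n(H2O) = PV/RT = (55.1 × 3590) / (8.314 × 891.15) = 26.70 mol
For 16.71 mol CH4, stoichiometry requires (1/1) × 16.71 = 16.71 mol H2O; 26.70 mol is available, so CH4 is limiting.
n(H2O) consumed = (1/1) × 16.71 = 16.71 mol; remaining = 26.70 − 16.71 = 9.990 mol
V(H2O) = nRT/P = 9.990 × 8.314 × 471 / 557 = 70.23 L

70.2 L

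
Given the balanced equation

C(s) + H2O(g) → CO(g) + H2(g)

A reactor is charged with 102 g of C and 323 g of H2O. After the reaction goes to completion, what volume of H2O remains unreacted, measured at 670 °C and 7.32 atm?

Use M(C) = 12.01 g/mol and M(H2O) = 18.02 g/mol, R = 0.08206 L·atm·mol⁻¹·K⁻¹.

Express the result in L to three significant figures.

n(C) = 102 / 12.01 = 8.493 mol
n(H2O) = 323 / 18.02 = 17.92 mol
For 8.493 mol C, stoichiometry requires (1/1) × 8.493 = 8.493 mol H2O; 17.92 mol is available, so C is limiting.
n(H2O) consumed = (1/1) × 8.493 = 8.493 mol; remaining = 17.92 − 8.493 = 9.427 mol
V(H2O) = nRT/P = 9.427 × 0.08206 × 943.15 / 7.32 = 99.67 L

99.7 L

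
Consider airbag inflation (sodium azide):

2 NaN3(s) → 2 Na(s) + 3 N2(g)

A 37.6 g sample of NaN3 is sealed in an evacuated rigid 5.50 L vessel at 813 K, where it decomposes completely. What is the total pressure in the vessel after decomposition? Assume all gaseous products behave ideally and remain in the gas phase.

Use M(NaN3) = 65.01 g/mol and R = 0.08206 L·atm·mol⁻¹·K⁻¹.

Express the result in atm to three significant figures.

n(NaN3) = 37.6 / 65.01 = 0.5784 mol
n(gas produced) = (3/2) × 0.5784 = 0.8676 mol
P = nRT/V = 0.8676 × 0.08206 × 813 / 5.50 = 10.52 atm

10.5 atm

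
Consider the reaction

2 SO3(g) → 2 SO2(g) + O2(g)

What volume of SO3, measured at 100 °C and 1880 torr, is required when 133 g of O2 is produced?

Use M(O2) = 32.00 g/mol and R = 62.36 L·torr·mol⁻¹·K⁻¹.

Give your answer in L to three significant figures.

103 L

n(O2) = 133.0 / 32.00 = 4.156 mol
n(SO3) = (2/1) × 4.156 = 8.312 mol
V = nRT/P = 8.312 × 62.36 × 373.15 / 1880 = 102.9 L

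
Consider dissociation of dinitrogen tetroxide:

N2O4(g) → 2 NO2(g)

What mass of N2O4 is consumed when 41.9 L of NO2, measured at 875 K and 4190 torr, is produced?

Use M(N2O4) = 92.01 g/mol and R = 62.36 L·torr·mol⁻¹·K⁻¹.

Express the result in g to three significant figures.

148 g

n(NO2) = PV/RT = (4190 × 41.9) / (62.36 × 875) = 3.217 mol
n(N2O4) = (1/2) × 3.217 = 1.609 mol
m(N2O4) = 1.609 × 92.01 = 148.0 g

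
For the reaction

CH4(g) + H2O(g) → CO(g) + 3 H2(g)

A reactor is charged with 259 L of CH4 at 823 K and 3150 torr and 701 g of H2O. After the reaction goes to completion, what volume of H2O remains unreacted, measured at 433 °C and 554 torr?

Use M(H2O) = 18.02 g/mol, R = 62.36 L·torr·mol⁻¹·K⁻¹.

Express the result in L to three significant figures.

1830 L

n(CH4) = PV/RT = (3150 × 259) / (62.36 × 823) = 15.90 mol
n(H2O) = 701 / 18.02 = 38.90 mol
For 15.90 mol CH4, stoichiometry requires (1/1) × 15.90 = 15.90 mol H2O; 38.90 mol is available, so CH4 is limiting.
n(H2O) consumed = (1/1) × 15.90 = 15.90 mol; remaining = 38.90 − 15.90 = 23.00 mol
V(H2O) = nRT/P = 23.00 × 62.36 × 706.15 / 554 = 1828 L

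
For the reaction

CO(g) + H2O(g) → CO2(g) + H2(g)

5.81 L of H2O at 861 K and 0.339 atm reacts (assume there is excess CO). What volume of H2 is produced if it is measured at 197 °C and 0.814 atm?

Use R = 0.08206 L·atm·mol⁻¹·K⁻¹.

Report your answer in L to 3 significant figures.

1.32 L

n(H2O) = PV/RT = (0.339 × 5.81) / (0.08206 × 861) = 0.02788 mol
n(H2) = (1/1) × 0.02788 = 0.02788 mol
V = nRT/P = 0.02788 × 0.08206 × 470.15 / 0.814 = 1.321 L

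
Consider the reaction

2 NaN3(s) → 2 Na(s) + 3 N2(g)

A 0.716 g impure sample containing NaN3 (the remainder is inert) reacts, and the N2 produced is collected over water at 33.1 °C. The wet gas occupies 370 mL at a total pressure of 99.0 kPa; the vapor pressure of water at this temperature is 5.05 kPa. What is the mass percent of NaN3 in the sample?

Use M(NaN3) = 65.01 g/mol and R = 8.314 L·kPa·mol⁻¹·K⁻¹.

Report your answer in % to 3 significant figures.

P(N2) = 99.0 − 5.05 = 93.95 kPa
n(N2) = PV/RT = (93.95 × 0.3700) / (8.314 × 306.25) = 0.01365 mol
n(NaN3) = (2/3) × 0.01365 = 0.009100 mol
m(NaN3) = 0.009100 × 65.01 = 0.5916 g
%NaN3 = 0.5916 / 0.716 × 100 = 82.63%

82.6 %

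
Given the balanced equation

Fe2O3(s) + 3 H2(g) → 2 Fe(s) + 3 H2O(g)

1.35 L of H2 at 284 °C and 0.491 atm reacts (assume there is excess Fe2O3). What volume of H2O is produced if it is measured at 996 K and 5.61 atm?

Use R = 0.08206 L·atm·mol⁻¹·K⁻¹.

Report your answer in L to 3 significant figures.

0.211 L

n(H2) = PV/RT = (0.491 × 1.35) / (0.08206 × 557.15) = 0.01450 mol
n(H2O) = (3/3) × 0.01450 = 0.01450 mol
V = nRT/P = 0.01450 × 0.08206 × 996 / 5.61 = 0.2112 L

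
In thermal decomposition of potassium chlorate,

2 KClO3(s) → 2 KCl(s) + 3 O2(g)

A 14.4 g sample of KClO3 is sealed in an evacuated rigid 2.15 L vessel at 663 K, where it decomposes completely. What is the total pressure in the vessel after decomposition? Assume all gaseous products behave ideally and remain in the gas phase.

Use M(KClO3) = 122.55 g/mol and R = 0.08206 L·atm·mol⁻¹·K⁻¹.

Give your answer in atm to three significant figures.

4.46 atm

n(KClO3) = 14.4 / 122.55 = 0.1175 mol
n(gas produced) = (3/2) × 0.1175 = 0.1762 mol
P = nRT/V = 0.1762 × 0.08206 × 663 / 2.15 = 4.459 atm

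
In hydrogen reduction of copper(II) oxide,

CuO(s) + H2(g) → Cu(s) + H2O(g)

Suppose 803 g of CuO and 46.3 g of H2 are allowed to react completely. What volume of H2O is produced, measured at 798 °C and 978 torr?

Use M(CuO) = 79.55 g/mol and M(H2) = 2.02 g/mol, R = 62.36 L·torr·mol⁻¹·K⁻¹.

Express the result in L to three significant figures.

689 L

n(CuO) = 803 / 79.55 = 10.09 mol
n(H2) = 46.3 / 2.02 = 22.92 mol
For 10.09 mol CuO, stoichiometry requires (1/1) × 10.09 = 10.09 mol H2; 22.92 mol is available, so CuO is limiting.
n(H2O) = (1/1) × 10.09 = 10.09 mol
V(H2O) = nRT/P = 10.09 × 62.36 × 1071.15 / 978 = 689.1 L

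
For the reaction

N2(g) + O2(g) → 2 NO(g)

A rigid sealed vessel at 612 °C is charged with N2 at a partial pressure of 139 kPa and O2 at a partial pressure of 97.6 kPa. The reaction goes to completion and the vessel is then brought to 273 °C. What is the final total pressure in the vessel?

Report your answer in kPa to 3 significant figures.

At constant V, partial pressures at 612 °C are proportional to moles, so apply stoichiometry directly to pressures.
P(O2) required for 139 kPa of N2 = (1/1) × 139 = 139.0 kPa; available 97.6 kPa, so O2 is limiting.
P(N2) remaining = 139 − (1/1) × 97.6 = 41.40 kPa
P(gaseous products) = (2)/1 × 97.6 = 195.2 kPa
P_total at 612 °C = 41.40 + 195.2 = 236.6 kPa
Scaling to 273 °C: P = 236.6 × 546.15/885.15 = 146.0 kPa

146 kPa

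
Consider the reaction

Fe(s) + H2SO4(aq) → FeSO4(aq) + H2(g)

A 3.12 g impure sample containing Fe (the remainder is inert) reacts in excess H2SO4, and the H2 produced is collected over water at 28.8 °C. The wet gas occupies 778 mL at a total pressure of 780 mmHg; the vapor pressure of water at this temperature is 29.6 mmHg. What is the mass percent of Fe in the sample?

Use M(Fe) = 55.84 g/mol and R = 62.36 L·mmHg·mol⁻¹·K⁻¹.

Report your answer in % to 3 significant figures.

P(H2) = 780 − 29.6 = 750.4 mmHg
n(H2) = PV/RT = (750.4 × 0.7780) / (62.36 × 301.95) = 0.03100 mol
n(Fe) = (1/1) × 0.03100 = 0.03100 mol
m(Fe) = 0.03100 × 55.84 = 1.731 g
%Fe = 1.731 / 3.12 × 100 = 55.48%

55.5 %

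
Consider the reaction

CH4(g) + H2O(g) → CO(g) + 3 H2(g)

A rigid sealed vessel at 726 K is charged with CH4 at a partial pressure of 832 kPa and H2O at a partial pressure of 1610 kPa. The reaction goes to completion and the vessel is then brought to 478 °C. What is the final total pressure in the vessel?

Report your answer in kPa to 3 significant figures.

4250 kPa

At constant V, partial pressures at 726 K are proportional to moles, so apply stoichiometry directly to pressures.
P(H2O) required for 832 kPa of CH4 = (1/1) × 832 = 832.0 kPa; available 1610 kPa, so CH4 is limiting.
P(H2O) remaining = 1610 − (1/1) × 832 = 778.0 kPa
P(gaseous products) = (1+3)/1 × 832 = 3328 kPa
P_total at 726 K = 778.0 + 3328 = 4106 kPa
Scaling to 478 °C: P = 4106 × 751.15/726 = 4248 kPa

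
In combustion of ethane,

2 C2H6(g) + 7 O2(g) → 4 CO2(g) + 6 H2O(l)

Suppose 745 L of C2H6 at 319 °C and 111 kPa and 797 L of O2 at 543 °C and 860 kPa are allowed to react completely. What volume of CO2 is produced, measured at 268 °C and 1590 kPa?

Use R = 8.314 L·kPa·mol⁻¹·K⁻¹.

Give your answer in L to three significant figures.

95.1 L

n(C2H6) = PV/RT = (111 × 745) / (8.314 × 592.15) = 16.80 mol
n(O2) = PV/RT = (860 × 797) / (8.314 × 816.15) = 101.0 mol
For 16.80 mol C2H6, stoichiometry requires (7/2) × 16.80 = 58.80 mol O2; 101.0 mol is available, so C2H6 is limiting.
n(CO2) = (4/2) × 16.80 = 33.60 mol
V(CO2) = nRT/P = 33.60 × 8.314 × 541.15 / 1590 = 95.08 L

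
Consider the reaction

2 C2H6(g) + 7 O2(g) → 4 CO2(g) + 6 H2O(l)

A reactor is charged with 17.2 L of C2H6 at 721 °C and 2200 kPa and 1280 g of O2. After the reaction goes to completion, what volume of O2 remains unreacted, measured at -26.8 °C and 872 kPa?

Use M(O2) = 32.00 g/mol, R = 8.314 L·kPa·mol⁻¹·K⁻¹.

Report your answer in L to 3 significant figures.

n(C2H6) = PV/RT = (2200 × 17.2) / (8.314 × 994.15) = 4.578 mol
n(O2) = 1280 / 32.00 = 40.00 mol
For 4.578 mol C2H6, stoichiometry requires (7/2) × 4.578 = 16.02 mol O2; 40.00 mol is available, so C2H6 is limiting.
n(O2) consumed = (7/2) × 4.578 = 16.02 mol; remaining = 40.00 − 16.02 = 23.98 mol
V(O2) = nRT/P = 23.98 × 8.314 × 246.35 / 872 = 56.32 L

56.3 L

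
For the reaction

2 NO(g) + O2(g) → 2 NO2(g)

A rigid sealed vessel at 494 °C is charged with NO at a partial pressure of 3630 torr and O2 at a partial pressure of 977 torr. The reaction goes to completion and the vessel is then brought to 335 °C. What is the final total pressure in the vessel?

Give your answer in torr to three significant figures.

2880 torr

Because the vessel is rigid and T is held at 494 °C, work the stoichiometry in partial pressures (P_i = n_iRT/V).
P(O2) required for 3630 torr of NO = (1/2) × 3630 = 1815 torr; available 977 torr, so O2 is limiting.
P(NO) remaining = 3630 − (2/1) × 977 = 1676 torr
P(gaseous products) = (2)/1 × 977 = 1954 torr
P_total at 494 °C = 1676 + 1954 = 3630 torr
Scaling to 335 °C: P = 3630 × 608.15/767.15 = 2878 torr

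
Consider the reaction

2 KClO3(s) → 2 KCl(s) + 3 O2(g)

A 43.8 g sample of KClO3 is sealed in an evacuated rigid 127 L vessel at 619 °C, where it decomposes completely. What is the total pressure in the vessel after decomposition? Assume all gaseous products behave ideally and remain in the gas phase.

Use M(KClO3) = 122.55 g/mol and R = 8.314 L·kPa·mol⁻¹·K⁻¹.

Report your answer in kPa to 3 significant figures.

n(KClO3) = 43.8 / 122.55 = 0.3574 mol
n(gas produced) = (3/2) × 0.3574 = 0.5361 mol
P = nRT/V = 0.5361 × 8.314 × 892.15 / 127 = 31.31 kPa

31.3 kPa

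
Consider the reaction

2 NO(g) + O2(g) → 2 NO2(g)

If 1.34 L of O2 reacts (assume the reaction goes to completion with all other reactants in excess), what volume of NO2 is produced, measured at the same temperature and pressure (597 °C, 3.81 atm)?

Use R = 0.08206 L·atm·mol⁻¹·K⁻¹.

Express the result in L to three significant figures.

At constant T and P, gas volumes are in the mole ratio: V(NO2) = (2/1) × 1.34 = 2.680 L

2.68 L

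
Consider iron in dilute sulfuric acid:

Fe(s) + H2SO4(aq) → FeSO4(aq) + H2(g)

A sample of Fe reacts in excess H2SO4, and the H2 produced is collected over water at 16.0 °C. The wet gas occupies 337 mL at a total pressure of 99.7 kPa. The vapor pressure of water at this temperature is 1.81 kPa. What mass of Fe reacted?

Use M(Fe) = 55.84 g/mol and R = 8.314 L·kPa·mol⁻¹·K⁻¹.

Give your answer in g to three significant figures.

0.766 g

P(H2) = 99.7 − 1.81 = 97.89 kPa
n(H2) = PV/RT = (97.89 × 0.3370) / (8.314 × 289.15) = 0.01372 mol
n(Fe) = (1/1) × 0.01372 = 0.01372 mol
m(Fe) = 0.01372 × 55.84 = 0.7661 g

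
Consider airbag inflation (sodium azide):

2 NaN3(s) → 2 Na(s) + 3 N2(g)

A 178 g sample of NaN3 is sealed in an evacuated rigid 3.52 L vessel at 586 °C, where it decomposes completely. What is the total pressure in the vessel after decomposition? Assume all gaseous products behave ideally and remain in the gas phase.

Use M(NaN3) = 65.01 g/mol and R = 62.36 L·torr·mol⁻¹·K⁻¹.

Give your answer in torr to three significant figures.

62500 torr

n(NaN3) = 178 / 65.01 = 2.738 mol
n(gas produced) = (3/2) × 2.738 = 4.107 mol
P = nRT/V = 4.107 × 62.36 × 859.15 / 3.52 = 62510 torr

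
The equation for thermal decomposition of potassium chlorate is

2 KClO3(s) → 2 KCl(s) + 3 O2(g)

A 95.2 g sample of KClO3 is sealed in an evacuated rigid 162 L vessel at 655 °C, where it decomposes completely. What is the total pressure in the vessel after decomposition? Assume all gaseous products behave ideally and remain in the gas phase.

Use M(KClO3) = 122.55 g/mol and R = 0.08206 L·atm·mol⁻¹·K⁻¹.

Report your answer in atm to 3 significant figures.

n(KClO3) = 95.2 / 122.55 = 0.7768 mol
n(gas produced) = (3/2) × 0.7768 = 1.165 mol
P = nRT/V = 1.165 × 0.08206 × 928.15 / 162 = 0.5477 atm

0.548 atm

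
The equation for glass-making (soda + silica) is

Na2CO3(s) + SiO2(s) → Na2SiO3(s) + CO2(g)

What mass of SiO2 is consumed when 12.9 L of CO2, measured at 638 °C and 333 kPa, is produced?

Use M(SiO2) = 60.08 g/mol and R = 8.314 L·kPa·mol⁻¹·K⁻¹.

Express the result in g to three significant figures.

n(CO2) = PV/RT = (333 × 12.9) / (8.314 × 911.15) = 0.5671 mol
n(SiO2) = (1/1) × 0.5671 = 0.5671 mol
m(SiO2) = 0.5671 × 60.08 = 34.07 g

34.1 g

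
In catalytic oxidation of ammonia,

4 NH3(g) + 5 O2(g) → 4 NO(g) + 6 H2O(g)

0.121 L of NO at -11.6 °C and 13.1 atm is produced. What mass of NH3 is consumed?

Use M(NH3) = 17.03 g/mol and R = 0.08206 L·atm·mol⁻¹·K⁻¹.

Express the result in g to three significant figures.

1.26 g

n(NO) = PV/RT = (13.1 × 0.121) / (0.08206 × 261.55) = 0.07385 mol
n(NH3) = (4/4) × 0.07385 = 0.07385 mol
m(NH3) = 0.07385 × 17.03 = 1.258 g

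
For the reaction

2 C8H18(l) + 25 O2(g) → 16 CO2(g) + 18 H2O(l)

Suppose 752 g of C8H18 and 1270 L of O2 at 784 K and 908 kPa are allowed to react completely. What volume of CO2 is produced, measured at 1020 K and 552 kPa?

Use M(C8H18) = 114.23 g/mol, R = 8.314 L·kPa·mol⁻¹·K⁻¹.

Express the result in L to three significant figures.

809 L

n(C8H18) = 752 / 114.23 = 6.583 mol
n(O2) = PV/RT = (908 × 1270) / (8.314 × 784) = 176.9 mol
For 6.583 mol C8H18, stoichiometry requires (25/2) × 6.583 = 82.29 mol O2; 176.9 mol is available, so C8H18 is limiting.
n(CO2) = (16/2) × 6.583 = 52.66 mol
V(CO2) = nRT/P = 52.66 × 8.314 × 1020 / 552 = 809.0 L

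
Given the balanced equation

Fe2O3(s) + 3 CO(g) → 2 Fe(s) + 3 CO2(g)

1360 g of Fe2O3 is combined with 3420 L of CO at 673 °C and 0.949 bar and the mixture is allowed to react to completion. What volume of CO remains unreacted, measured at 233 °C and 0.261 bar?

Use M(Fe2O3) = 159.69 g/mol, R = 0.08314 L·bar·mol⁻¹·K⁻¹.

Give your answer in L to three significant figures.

n(Fe2O3) = 1360 / 159.69 = 8.517 mol
n(CO) = PV/RT = (0.949 × 3420) / (0.08314 × 946.15) = 41.26 mol
For 8.517 mol Fe2O3, stoichiometry requires (3/1) × 8.517 = 25.55 mol CO; 41.26 mol is available, so Fe2O3 is limiting.
n(CO) consumed = (3/1) × 8.517 = 25.55 mol; remaining = 41.26 − 25.55 = 15.71 mol
V(CO) = nRT/P = 15.71 × 0.08314 × 506.15 / 0.261 = 2533 L

2530 L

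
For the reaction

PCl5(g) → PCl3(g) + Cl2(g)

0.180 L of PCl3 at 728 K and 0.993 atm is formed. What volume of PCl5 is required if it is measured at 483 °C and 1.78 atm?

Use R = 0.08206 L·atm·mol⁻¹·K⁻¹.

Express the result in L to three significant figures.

0.104 L

n(PCl3) = PV/RT = (0.993 × 0.180) / (0.08206 × 728) = 0.002992 mol
n(PCl5) = (1/1) × 0.002992 = 0.002992 mol
V = nRT/P = 0.002992 × 0.08206 × 756.15 / 1.78 = 0.1043 L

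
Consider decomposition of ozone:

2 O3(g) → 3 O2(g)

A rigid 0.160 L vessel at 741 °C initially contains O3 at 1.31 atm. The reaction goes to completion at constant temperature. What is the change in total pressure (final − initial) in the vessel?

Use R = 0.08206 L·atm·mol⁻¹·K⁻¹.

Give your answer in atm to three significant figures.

Rigid vessel, constant T ⇒ P scales with total gas moles (2 → 3).
P_final = (3/2) × 1.31 = 1.965 atm; ΔP = 1.965 − 1.31 = 0.6550 atm

0.655 atm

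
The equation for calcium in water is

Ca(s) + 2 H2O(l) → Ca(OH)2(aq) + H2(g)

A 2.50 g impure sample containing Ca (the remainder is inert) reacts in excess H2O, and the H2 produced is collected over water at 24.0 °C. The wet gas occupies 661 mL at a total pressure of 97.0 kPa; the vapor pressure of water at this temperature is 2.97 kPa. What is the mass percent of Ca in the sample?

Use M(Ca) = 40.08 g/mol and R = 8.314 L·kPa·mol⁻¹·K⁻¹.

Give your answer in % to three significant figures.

P(H2) = 97.0 − 2.97 = 94.03 kPa
n(H2) = PV/RT = (94.03 × 0.6610) / (8.314 × 297.15) = 0.02516 mol
n(Ca) = (1/1) × 0.02516 = 0.02516 mol
m(Ca) = 0.02516 × 40.08 = 1.008 g
%Ca = 1.008 / 2.50 × 100 = 40.32%

40.3 %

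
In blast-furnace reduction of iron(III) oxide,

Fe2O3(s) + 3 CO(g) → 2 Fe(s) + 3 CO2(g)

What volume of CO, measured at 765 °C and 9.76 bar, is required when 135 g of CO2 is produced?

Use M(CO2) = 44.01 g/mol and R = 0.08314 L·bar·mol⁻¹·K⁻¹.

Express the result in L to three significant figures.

n(CO2) = 135.0 / 44.01 = 3.067 mol
n(CO) = (3/3) × 3.067 = 3.067 mol
V = nRT/P = 3.067 × 0.08314 × 1038.15 / 9.76 = 27.12 L

27.1 L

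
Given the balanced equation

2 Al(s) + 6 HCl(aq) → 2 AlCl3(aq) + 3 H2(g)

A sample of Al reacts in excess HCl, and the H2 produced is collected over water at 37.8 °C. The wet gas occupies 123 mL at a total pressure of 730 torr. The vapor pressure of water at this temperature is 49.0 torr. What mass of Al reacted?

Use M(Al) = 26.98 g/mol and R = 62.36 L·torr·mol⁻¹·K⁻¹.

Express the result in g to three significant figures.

P(H2) = 730 − 49.0 = 681.0 torr
n(H2) = PV/RT = (681.0 × 0.1230) / (62.36 × 310.95) = 0.004320 mol
n(Al) = (2/3) × 0.004320 = 0.002880 mol
m(Al) = 0.002880 × 26.98 = 0.07770 g

0.0777 g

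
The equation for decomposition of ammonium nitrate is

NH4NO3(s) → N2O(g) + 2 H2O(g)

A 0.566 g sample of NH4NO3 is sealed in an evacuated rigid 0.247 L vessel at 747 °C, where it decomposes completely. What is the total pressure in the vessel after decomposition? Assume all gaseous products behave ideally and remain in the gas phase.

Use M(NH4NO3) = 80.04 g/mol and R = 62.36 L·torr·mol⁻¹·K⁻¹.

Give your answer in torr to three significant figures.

5460 torr

n(NH4NO3) = 0.566 / 80.04 = 0.007071 mol
n(gas produced) = (3/1) × 0.007071 = 0.02121 mol
P = nRT/V = 0.02121 × 62.36 × 1020.15 / 0.247 = 5463 torr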